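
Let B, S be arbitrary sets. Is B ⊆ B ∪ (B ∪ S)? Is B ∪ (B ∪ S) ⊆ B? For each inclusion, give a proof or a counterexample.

Only the forward inclusion holds.

(⊆) Let x ∈ B. Then either x ∈ B and x ∉ S; or x ∈ B ∩ S. In each case x ∈ B ∪ (B ∪ S), so B ⊆ B ∪ (B ∪ S).

(⊇) This inclusion fails. Take B = ∅, S = {1}; then 1 ∈ B ∪ (B ∪ S) but 1 ∉ B.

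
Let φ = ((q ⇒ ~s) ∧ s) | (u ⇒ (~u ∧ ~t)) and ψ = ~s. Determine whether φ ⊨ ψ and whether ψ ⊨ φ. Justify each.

Neither direction holds.

(→) This fails. Under s = T, t = F, q = F, u = F, the left side is true but the right side is false.

(←) This fails. Under s = F, t = F, q = F, u = T, the left side is false but the right side is true.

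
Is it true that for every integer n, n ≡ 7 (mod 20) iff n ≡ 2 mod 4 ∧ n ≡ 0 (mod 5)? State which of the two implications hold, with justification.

(⇒) This fails: n = 7 gives 7 ≡ 7 (mod 20) but 7 ≡ 3 (mod 4), so the conjunction on the right does not hold.

(⇐) This fails: n = 10 satisfies both congruences on the right (10 ≡ 2 mod 4 and 10 ≡ 0 mod 5) yet 10 ≡ 10 (mod 20), not 7.

Neither direction holds.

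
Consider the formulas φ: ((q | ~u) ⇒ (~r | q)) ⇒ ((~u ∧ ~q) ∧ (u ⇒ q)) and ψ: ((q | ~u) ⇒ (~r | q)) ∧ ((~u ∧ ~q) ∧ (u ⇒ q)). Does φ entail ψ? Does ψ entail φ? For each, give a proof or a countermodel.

Forward direction. This fails. Under u = F, r = T, q = F, the left side is true but the right side is false.

Converse. Assume the antecedent. If u is true, the antecedent cannot hold. If u is false, the antecedent forces (u = F, r = F, q = F), and the consequent holds there. Either way the consequent holds.

The forward direction fails; the converse holds.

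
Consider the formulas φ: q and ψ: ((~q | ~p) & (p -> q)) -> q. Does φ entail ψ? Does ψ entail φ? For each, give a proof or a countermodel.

Only the forward direction holds.

(→) Assume the antecedent. If p is true, ((~q | ~p) & (p -> q)) -> q reduces to true regardless of the other variables. If p is false, the antecedent forces (p = F, q = T), and ((~q | ~p) & (p -> q)) -> q holds there. Either way ((~q | ~p) & (p -> q)) -> q holds.

(←) This fails. Under p = T, q = F, the left side is false but the right side is true.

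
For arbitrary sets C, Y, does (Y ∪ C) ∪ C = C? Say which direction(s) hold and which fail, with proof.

The sets are not equal: only the reverse inclusion holds.

Reverse inclusion. Let x ∈ C. Then either x ∈ C and x ∉ Y; or x ∈ C ∩ Y. In each case x ∈ (Y ∪ C) ∪ C, so C ⊆ (Y ∪ C) ∪ C.

Forward inclusion. This inclusion fails. Take C = ∅, Y = {1}; then 1 ∈ (Y ∪ C) ∪ C but 1 ∉ C.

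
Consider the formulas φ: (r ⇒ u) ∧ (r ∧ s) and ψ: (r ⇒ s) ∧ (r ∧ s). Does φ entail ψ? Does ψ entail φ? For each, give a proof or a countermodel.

(→) Assume the antecedent. If u is true, the antecedent forces (u = T, r = T, s = T), and (r ⇒ s) ∧ (r ∧ s) holds there. If u is false, the antecedent cannot hold. Either way (r ⇒ s) ∧ (r ∧ s) holds.

(←) This fails. Under u = F, r = T, s = T, the left side is false but the right side is true.

Only the forward direction holds.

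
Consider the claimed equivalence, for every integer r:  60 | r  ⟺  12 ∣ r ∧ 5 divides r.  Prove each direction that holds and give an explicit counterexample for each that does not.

The biconditional holds.

[⇐] Suppose 12 ∣ r and 5 ∣ r. Any common multiple of 12 and 5 is a multiple of their lcm; here gcd(12, 5) = 1, so lcm(12, 5) = 12·5 = 60, so 60 ∣ r.

[⇒] If 60 ∣ r, write r = 60q. Since 60 = 5·12, r = 12·(5q), so 12 ∣ r; and since 60 = 12·5, r = 5·(12q), so 5 ∣ r.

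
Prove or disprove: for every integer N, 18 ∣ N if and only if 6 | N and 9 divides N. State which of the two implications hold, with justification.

(→) If 18 ∣ N, write N = 18q. Since 18 = 3·6, N = 6·(3q), so 6 ∣ N; and since 18 = 2·9, N = 9·(2q), so 9 ∣ N.

(←) Suppose 6 ∣ N and 9 ∣ N. Any common multiple of 6 and 9 is a multiple of their lcm; here lcm(6, 9) = 6·9/gcd(6, 9) = 54/3 = 18, so 18 ∣ N.

Both implications hold.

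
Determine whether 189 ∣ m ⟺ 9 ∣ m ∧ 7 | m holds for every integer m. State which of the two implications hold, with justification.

(⇒) holds; (⇐) fails.

Converse. This fails: take m = 63. Both 9 ∣ 63 and 7 ∣ 63, yet 63 is not a multiple of 189 (since 63 = 0·189 + 63), so 189 ∤ 63.

Forward direction. If 189 ∣ m, write m = 189q. Since 189 = 21·9, m = 9·(21q), so 9 ∣ m; and since 189 = 27·7, m = 7·(27q), so 7 ∣ m.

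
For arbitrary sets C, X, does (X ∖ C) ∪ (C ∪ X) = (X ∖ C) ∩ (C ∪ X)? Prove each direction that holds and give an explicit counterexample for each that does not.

(⟸) Let x ∈ (X ∖ C) ∩ (C ∪ X). Then x ∈ X and x ∉ C, from which x ∈ (X ∖ C) ∪ (C ∪ X).

(⟹) This inclusion fails. Take C = {1}, X = ∅; then 1 ∈ (X ∖ C) ∪ (C ∪ X) but 1 ∉ (X ∖ C) ∩ (C ∪ X).

Only the reverse inclusion holds.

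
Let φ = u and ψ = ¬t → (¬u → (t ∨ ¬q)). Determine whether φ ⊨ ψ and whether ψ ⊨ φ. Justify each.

Only the forward implication holds.

Forward direction. Assume the antecedent. If u is true, ¬t → (¬u → (t ∨ ¬q)) reduces to true regardless of the other variables. If u is false, the antecedent cannot hold. Either way ¬t → (¬u → (t ∨ ¬q)) holds.

Converse. This fails. Under u = F, t = F, q = F, the left side is false but the right side is true.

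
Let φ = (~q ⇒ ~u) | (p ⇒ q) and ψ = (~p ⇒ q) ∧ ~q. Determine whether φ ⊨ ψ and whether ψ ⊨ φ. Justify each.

Neither implication holds.

(⇒) This fails. Under q = F, p = F, u = F, the left side is true but the right side is false.

(⇐) This fails. Under q = F, p = T, u = T, the left side is false but the right side is true.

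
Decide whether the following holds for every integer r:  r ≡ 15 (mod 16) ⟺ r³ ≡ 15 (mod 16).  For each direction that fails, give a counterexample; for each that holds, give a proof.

(→) Suppose r ≡ 15 (mod 16). Write r = 16j + 15. Then (16j + 15)³ = 4096j³ + 11520j² + 10800j + 3375 = 16(256j³ + 720j² + 675j + 210) + 15, so r³ ≡ 15 (mod 16).

(←) Conversely, suppose r³ ≡ 15 (mod 16). The only residue r in {0, …, 15} with r³ ≡ 15 (mod 16) is r = 15, so r ≡ 15 (mod 16).

Both implications hold.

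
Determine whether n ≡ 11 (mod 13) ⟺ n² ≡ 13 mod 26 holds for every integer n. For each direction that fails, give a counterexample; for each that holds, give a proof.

Forward direction. This fails: take n = 11. Then 11 ≡ 11 (mod 13), but 11² = 121 ≡ 17 (mod 26), not 13.

Converse. This fails: take n = 13. Then 13² = 169 ≡ 13 (mod 26), yet 13 ≡ 0 (mod 13), not 11.

Neither direction holds.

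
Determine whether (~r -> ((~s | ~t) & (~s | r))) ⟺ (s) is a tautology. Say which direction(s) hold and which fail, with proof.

Neither implication holds.

Forward direction. This fails. Under s = F, t = F, r = F, the left side is true but the right side is false.

Converse. This fails. Under s = T, t = F, r = F, the left side is false but the right side is true.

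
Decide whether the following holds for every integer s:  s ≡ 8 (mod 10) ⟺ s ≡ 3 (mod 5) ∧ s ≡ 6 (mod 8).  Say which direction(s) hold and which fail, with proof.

Forward direction. This fails: s = 8 gives 8 ≡ 8 (mod 10) but 8 ≡ 0 (mod 8), so the conjunction on the right does not hold.

Converse. If s ≡ 3 (mod 5) and s ≡ 6 (mod 8), then by the Chinese remainder theorem s ≡ 38 (mod 40). Since 38 ≡ 8 (mod 10) and 10 ∣ 40, we get s ≡ 8 (mod 10).

Not equivalent: only (⇐) holds.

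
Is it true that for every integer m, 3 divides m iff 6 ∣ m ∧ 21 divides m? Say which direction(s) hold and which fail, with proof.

[⇒] This fails: take m = 3. Certainly 3 ∣ 3, but 6 ∤ 3.

[⇐] Suppose 6 ∣ m and 21 ∣ m. Any common multiple of 6 and 21 is a multiple of their lcm; here lcm(6, 21) = 6·21/gcd(6, 21) = 126/3 = 42, so 42 ∣ m. Since 3 ∣ 42, it follows that 3 ∣ m.

(⇒) fails; (⇐) holds.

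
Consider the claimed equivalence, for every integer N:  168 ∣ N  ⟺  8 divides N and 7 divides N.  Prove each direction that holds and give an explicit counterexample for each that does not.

Forward direction. If 168 ∣ N, write N = 168q. Since 168 = 21·8, N = 8·(21q), so 8 ∣ N; and since 168 = 24·7, N = 7·(24q), so 7 ∣ N.

Converse. This fails: take N = 56. Both 8 ∣ 56 and 7 ∣ 56, yet 56 is not a multiple of 168 (since 56 = 0·168 + 56), so 168 ∤ 56.

Only the forward direction holds.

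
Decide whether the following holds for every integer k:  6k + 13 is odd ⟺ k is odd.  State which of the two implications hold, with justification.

Converse. Suppose k is odd. Since 6 is even, 6k is even for every k, so 6k + 13 has the same parity as 13, which is odd. Hence 6k + 13 is odd.

Forward direction. This fails: take k = 4. Then 6k + 13 = 37, which is odd, yet k = 4 is even, not odd.

Only the reverse direction holds.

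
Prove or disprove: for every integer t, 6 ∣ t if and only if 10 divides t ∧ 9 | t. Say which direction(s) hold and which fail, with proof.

(⇐) Suppose 10 ∣ t and 9 ∣ t. Any common multiple of 10 and 9 is a multiple of their lcm; here gcd(10, 9) = 1, so lcm(10, 9) = 10·9 = 90, so 90 ∣ t. Since 6 ∣ 90, it follows that 6 ∣ t.

(⇒) This fails: take t = 6. Certainly 6 ∣ 6, but 10 ∤ 6.

Only the converse holds.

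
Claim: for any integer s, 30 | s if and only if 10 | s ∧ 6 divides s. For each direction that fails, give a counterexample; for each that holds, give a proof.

(⟹) If 30 ∣ s, write s = 30q. Since 30 = 3·10, s = 10·(3q), so 10 ∣ s; and since 30 = 5·6, s = 6·(5q), so 6 ∣ s.

(⟸) Suppose 10 ∣ s and 6 ∣ s. Any common multiple of 10 and 6 is a multiple of their lcm; here lcm(10, 6) = 10·6/gcd(10, 6) = 60/2 = 30, so 30 ∣ s.

Both directions hold; the statement is true.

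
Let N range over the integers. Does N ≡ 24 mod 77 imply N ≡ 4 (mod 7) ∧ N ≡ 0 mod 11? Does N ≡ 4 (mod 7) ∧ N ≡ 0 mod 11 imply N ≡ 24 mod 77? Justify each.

(⇒) fails and (⇐) fails.

(→) This fails: N = 24 gives 24 ≡ 24 (mod 77) but 24 ≡ 3 (mod 7), so the conjunction on the right does not hold.

(←) This fails: N = 11 satisfies both congruences on the right (11 ≡ 4 mod 7 and 11 ≡ 0 mod 11) yet 11 ≡ 11 (mod 77), not 24.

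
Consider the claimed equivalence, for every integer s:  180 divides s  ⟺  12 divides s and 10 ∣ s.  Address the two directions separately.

Only the forward direction holds.

(⟹) If 180 ∣ s, write s = 180q. Since 180 = 15·12, s = 12·(15q), so 12 ∣ s; and since 180 = 18·10, s = 10·(18q), so 10 ∣ s.

(⟸) This fails: take s = 60. Both 12 ∣ 60 and 10 ∣ 60, yet 60 is not a multiple of 180 (since 60 = 0·180 + 60), so 180 ∤ 60.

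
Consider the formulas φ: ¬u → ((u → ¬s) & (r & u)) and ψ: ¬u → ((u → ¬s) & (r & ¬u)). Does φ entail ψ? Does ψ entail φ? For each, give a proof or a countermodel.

[⇒] Assume the antecedent. If r is true, ¬u → ((u → ¬s) & (r & ¬u)) reduces to true regardless of the other variables. If r is false, the antecedent forces (r = F, u = T, s = F) or (r = F, u = T, s = T), and ¬u → ((u → ¬s) & (r & ¬u)) holds there. Either way ¬u → ((u → ¬s) & (r & ¬u)) holds.

[⇐] This fails. Under r = T, u = F, s = F, the left side is false but the right side is true.

Only the forward direction holds.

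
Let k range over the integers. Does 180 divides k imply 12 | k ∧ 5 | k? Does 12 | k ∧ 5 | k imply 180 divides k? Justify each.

Only the forward direction holds.

Converse. This fails: take k = 60. Both 12 ∣ 60 and 5 ∣ 60, yet 60 is not a multiple of 180 (since 60 = 0·180 + 60), so 180 ∤ 60.

Forward direction. If 180 ∣ k, write k = 180q. Since 180 = 15·12, k = 12·(15q), so 12 ∣ k; and since 180 = 36·5, k = 5·(36q), so 5 ∣ k.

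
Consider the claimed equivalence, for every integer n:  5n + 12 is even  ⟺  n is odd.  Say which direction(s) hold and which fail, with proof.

[⇒] This fails: n = 6 gives 5n + 12 = 42, which is even, but 6 is even, not odd.

[⇐] This also fails: n = 5 is odd, but 5n + 12 = 37 is odd, not even.

(⇒) fails and (⇐) fails.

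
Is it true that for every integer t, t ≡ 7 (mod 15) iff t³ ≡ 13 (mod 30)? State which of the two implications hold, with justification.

(→) This fails: take t = 22. Then 22 ≡ 7 (mod 15), but 22³ = 10648 ≡ 28 (mod 30), not 13.

(←) Conversely, the residues r modulo 30 with r³ ≡ 13 (mod 30) are exactly {7}, and each is ≡ 7 (mod 15).

The forward direction fails; the converse holds.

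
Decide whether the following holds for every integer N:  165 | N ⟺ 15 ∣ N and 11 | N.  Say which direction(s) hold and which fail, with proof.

[⇒] If 165 ∣ N, write N = 165q. Since 165 = 11·15, N = 15·(11q), so 15 ∣ N; and since 165 = 15·11, N = 11·(15q), so 11 ∣ N.

[⇐] Suppose 15 ∣ N and 11 ∣ N. Any common multiple of 15 and 11 is a multiple of their lcm; here gcd(15, 11) = 1, so lcm(15, 11) = 15·11 = 165, so 165 ∣ N.

Both directions hold; the statement is true.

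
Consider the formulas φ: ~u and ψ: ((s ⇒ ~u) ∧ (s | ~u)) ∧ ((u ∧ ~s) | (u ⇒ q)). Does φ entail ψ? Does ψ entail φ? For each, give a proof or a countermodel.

Forward direction. Assume the antecedent. If u is true, the antecedent cannot hold. If u is false, the consequent reduces to true regardless of the other variables. Either way the consequent holds.

Converse. Assume the antecedent. If u is true, the antecedent cannot hold. If u is false, ~u reduces to true regardless of the other variables. Either way ~u holds.

Both implications hold.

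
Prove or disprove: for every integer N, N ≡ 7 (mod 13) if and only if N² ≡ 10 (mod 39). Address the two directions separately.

(→) This fails: take N = 33. Then 33 ≡ 7 (mod 13), but 33² = 1089 ≡ 36 (mod 39), not 10.

(←) This fails: take N = 19. Then 19² = 361 ≡ 10 (mod 39), yet 19 ≡ 6 (mod 13), not 7.

Both directions fail.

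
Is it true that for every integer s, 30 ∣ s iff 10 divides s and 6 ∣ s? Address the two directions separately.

Both directions hold; the statement is true.

[⇒] If 30 ∣ s, write s = 30q. Since 30 = 3·10, s = 10·(3q), so 10 ∣ s; and since 30 = 5·6, s = 6·(5q), so 6 ∣ s.

[⇐] Suppose 10 ∣ s and 6 ∣ s. Any common multiple of 10 and 6 is a multiple of their lcm; here lcm(10, 6) = 10·6/gcd(10, 6) = 60/2 = 30, so 30 ∣ s.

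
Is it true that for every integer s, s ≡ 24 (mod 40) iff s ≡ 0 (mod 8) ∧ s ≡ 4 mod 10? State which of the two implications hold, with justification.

[⇒] Suppose s ≡ 24 (mod 40); write s = 40j + 24. Since 8 ∣ 40, reducing mod 8 gives s ≡ 24 ≡ 0 (mod 8); since 10 ∣ 40, reducing mod 10 gives s ≡ 24 ≡ 4 (mod 10).

[⇐] Conversely, if s ≡ 0 (mod 8) and s ≡ 4 (mod 10), then by the Chinese remainder theorem s ≡ 24 (mod 40). This is exactly s ≡ 24 (mod 40).

Equivalent; both directions hold.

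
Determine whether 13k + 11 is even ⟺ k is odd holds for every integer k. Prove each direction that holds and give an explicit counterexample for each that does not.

Forward direction. Suppose 13k + 11 is even. Since 13 is odd, 13k and k have the same parity, so 13k + 11 ≡ k + 11 (mod 2). As 11 is odd, 13k + 11 is even exactly when k is odd. Thus k is odd.

Converse. Suppose k is odd; write k = 2j + 1. Then 13k + 11 = 13·(2j + 1) + 11 = 2·13j + 24, which is even.

Both implications hold.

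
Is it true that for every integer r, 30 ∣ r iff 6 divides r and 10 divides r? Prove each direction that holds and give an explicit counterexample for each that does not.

Both directions hold.

(⟹) If 30 ∣ r, write r = 30q. Since 30 = 5·6, r = 6·(5q), so 6 ∣ r; and since 30 = 3·10, r = 10·(3q), so 10 ∣ r.

(⟸) Suppose 6 ∣ r and 10 ∣ r. Any common multiple of 6 and 10 is a multiple of their lcm; here lcm(6, 10) = 6·10/gcd(6, 10) = 60/2 = 30, so 30 ∣ r.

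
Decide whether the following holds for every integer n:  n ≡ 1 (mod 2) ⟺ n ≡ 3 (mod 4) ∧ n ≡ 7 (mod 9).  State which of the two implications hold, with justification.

(→) This fails: n = 1 gives 1 ≡ 1 (mod 2) but 1 ≡ 1 (mod 4), so the conjunction on the right does not hold.

(←) Conversely, if n ≡ 3 (mod 4) and n ≡ 7 (mod 9), then by the Chinese remainder theorem n ≡ 7 (mod 36). Since 7 ≡ 1 (mod 2) and 2 ∣ 36, we get n ≡ 1 (mod 2).

Only the converse holds.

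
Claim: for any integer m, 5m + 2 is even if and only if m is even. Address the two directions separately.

Both directions hold; the statement is true.

(⇒) Suppose 5m + 2 is even. Since 5 is odd, 5m and m have the same parity, so 5m + 2 ≡ m + 2 (mod 2). As 2 is even, 5m + 2 is even exactly when m is even. Thus m is even.

(⇐) Conversely, suppose m is even; write m = 2j. Then 5m + 2 = 5·(2j) + 2 = 2·5j + 2, which is even.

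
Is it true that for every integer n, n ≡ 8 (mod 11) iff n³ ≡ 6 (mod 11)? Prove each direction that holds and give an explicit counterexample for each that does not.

The biconditional holds.

(→) Suppose n ≡ 8 (mod 11). Write n = 11j + 8. Then (11j + 8)³ = 1331j³ + 2904j² + 2112j + 512 = 11(121j³ + 264j² + 192j + 46) + 6, so n³ ≡ 6 (mod 11).

(←) For the converse, argue contrapositively. If n ≢ 8 (mod 11), then n is congruent to one of 0, 1, 2, 3, 4, 5, 6, 7, 9, 10 modulo 11, and these give n³ ≡ 0, 1, 8, 5, 9, 4, 7, 2, 3, 10 respectively — never 6.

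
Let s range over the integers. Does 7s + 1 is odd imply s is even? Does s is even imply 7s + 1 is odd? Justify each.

Both directions hold.

[⇒] Suppose 7s + 1 is odd. Since 7 is odd, 7s and s have the same parity, so 7s + 1 ≡ s + 1 (mod 2). As 1 is odd, 7s + 1 is odd exactly when s is even. Thus s is even.

[⇐] Conversely, suppose s is even; write s = 2j. Then 7s + 1 = 7·(2j) + 1 = 2·7j + 1, which is odd.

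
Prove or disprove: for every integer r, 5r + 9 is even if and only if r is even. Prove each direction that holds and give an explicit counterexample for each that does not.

(⇒) This fails: r = 5 gives 5r + 9 = 34, which is even, but 5 is odd, not even.

(⇐) This also fails: r = 4 is even, but 5r + 9 = 29 is odd, not even.

Both directions fail.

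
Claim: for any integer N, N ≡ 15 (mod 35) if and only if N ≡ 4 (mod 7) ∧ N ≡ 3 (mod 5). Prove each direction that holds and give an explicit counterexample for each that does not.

(⟹) This fails: N = 15 gives 15 ≡ 15 (mod 35) but 15 ≡ 1 (mod 7), so the conjunction on the right does not hold.

(⟸) This fails: N = 18 satisfies both congruences on the right (18 ≡ 4 mod 7 and 18 ≡ 3 mod 5) yet 18 ≡ 18 (mod 35), not 15.

Both directions fail.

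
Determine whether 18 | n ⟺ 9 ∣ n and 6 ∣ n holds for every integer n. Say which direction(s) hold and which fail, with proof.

(⟸) Suppose 9 ∣ n and 6 ∣ n. Any common multiple of 9 and 6 is a multiple of their lcm; here lcm(9, 6) = 9·6/gcd(9, 6) = 54/3 = 18, so 18 ∣ n.

(⟹) If 18 ∣ n, write n = 18q. Since 18 = 2·9, n = 9·(2q), so 9 ∣ n; and since 18 = 3·6, n = 6·(3q), so 6 ∣ n.

Both implications hold.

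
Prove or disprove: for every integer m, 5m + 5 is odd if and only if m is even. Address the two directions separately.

Equivalent; both directions hold.

(⇐) Suppose m is even; write m = 2j. Then 5m + 5 = 5·(2j) + 5 = 2·5j + 5, which is odd.

(⇒) Suppose 5m + 5 is odd. Since 5 is odd, 5m and m have the same parity, so 5m + 5 ≡ m + 5 (mod 2). As 5 is odd, 5m + 5 is odd exactly when m is even. Thus m is even.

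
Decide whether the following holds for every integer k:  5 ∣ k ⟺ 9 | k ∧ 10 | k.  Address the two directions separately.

Not equivalent: only (⇐) holds.

(→) This fails: take k = 5. Certainly 5 ∣ 5, but 9 ∤ 5.

(←) Suppose 9 ∣ k and 10 ∣ k. Any common multiple of 9 and 10 is a multiple of their lcm; here gcd(9, 10) = 1, so lcm(9, 10) = 9·10 = 90, so 90 ∣ k. Since 5 ∣ 90, it follows that 5 ∣ k.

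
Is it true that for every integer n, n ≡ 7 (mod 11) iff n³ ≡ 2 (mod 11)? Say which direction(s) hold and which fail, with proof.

(→) Suppose n ≡ 7 (mod 11). Write n = 11j + 7. Then (11j + 7)³ = 1331j³ + 2541j² + 1617j + 343 = 11(121j³ + 231j² + 147j + 31) + 2, so n³ ≡ 2 (mod 11).

(←) For the converse, argue contrapositively. If n ≢ 7 (mod 11), then n is congruent to one of 0, 1, 2, 3, 4, 5, 6, 8, 9, 10 modulo 11, and these give n³ ≡ 0, 1, 8, 5, 9, 4, 7, 6, 3, 10 respectively — never 2.

Equivalent; both directions hold.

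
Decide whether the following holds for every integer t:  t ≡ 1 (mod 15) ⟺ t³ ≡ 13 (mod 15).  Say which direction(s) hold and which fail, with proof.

Neither direction holds.

(⟹) This fails: take t = 1. Then 1 ≡ 1 (mod 15), but 1³ = 1 ≡ 1 (mod 15), not 13.

(⟸) This fails: take t = 7. Then 7³ = 343 ≡ 13 (mod 15), yet 7 ≡ 7 (mod 15), not 1.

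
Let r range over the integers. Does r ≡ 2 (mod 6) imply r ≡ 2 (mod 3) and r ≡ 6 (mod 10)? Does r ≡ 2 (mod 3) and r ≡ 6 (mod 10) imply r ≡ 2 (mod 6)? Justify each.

Not equivalent: only (⇐) holds.

(→) This fails: r = 2 gives 2 ≡ 2 (mod 6) but 2 ≡ 2 (mod 10), so the conjunction on the right does not hold.

(←) Conversely, if r ≡ 2 (mod 3) and r ≡ 6 (mod 10), then by the Chinese remainder theorem r ≡ 26 (mod 30). Since 26 ≡ 2 (mod 6) and 6 ∣ 30, we get r ≡ 2 (mod 6).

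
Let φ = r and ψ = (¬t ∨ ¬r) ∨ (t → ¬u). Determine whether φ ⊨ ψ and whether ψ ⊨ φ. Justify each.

Neither direction holds.

(⟹) This fails. Under r = T, t = T, u = T, the left side is true but the right side is false.

(⟸) This fails. Under r = F, t = F, u = F, the left side is false but the right side is true.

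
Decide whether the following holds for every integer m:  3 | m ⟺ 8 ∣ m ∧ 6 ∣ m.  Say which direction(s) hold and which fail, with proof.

Only the reverse direction holds.

(⇒) This fails: take m = 3. Certainly 3 ∣ 3, but 8 ∤ 3.

(⇐) Suppose 8 ∣ m and 6 ∣ m. Any common multiple of 8 and 6 is a multiple of their lcm; here lcm(8, 6) = 8·6/gcd(8, 6) = 48/2 = 24, so 24 ∣ m. Since 3 ∣ 24, it follows that 3 ∣ m.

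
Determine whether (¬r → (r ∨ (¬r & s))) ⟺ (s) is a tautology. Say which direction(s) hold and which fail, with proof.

[⇒] This fails. Under s = F, r = T, the left side is true but the right side is false.

[⇐] Assume the antecedent. If s is true, ¬r → (r ∨ (¬r & s)) reduces to true regardless of the other variables. If s is false, the antecedent cannot hold. Either way ¬r → (r ∨ (¬r & s)) holds.

(⇒) fails; (⇐) holds.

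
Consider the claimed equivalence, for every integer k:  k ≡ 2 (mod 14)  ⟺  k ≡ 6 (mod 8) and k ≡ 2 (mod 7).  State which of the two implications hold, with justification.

Only the reverse direction holds.

[⇐] If k ≡ 6 (mod 8) and k ≡ 2 (mod 7), then by the Chinese remainder theorem k ≡ 30 (mod 56). Since 30 ≡ 2 (mod 14) and 14 ∣ 56, we get k ≡ 2 (mod 14).

[⇒] This fails: k = 16 gives 16 ≡ 2 (mod 14) but 16 ≡ 0 (mod 8), so the conjunction on the right does not hold.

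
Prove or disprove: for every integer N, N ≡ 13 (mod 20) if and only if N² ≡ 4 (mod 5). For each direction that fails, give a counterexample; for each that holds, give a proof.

Forward direction. Suppose N ≡ 13 (mod 20). Then N² ≡ 13² = 169 (mod 20), and since 5 ∣ 20, also N² ≡ 4 (mod 5).

Converse. This fails: take N = 2. Then 2² = 4 ≡ 4 (mod 5), yet 2 ≡ 2 (mod 20), not 13.

Only the forward implication holds.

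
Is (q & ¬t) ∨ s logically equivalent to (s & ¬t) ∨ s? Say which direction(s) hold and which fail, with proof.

(⇒) This fails. Under s = F, t = F, q = T, the left side is true but the right side is false.

(⇐) Assume the antecedent. If s is true, (q & ¬t) ∨ s reduces to true regardless of the other variables. If s is false, the antecedent cannot hold. Either way (q & ¬t) ∨ s holds.

Only the converse holds.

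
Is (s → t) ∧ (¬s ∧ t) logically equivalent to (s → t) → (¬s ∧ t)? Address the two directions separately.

Converse. This fails. Under s = T, t = F, the left side is false but the right side is true.

Forward direction. Assume the antecedent. If s is true, the antecedent cannot hold. If s is false, the antecedent forces (s = F, t = T), and (s → t) → (¬s ∧ t) holds there. Either way (s → t) → (¬s ∧ t) holds.

Only the forward implication holds.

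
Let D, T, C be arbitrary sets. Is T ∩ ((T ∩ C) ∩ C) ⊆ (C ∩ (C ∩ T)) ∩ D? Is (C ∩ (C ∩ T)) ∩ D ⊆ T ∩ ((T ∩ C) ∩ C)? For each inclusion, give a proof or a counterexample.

(⟹) This inclusion fails. Take D = ∅, T = {1}, C = {1}; then 1 ∈ T ∩ ((T ∩ C) ∩ C) but 1 ∉ (C ∩ (C ∩ T)) ∩ D.

(⟸) Let x ∈ (C ∩ (C ∩ T)) ∩ D. Then x ∈ D ∩ T ∩ C, from which x ∈ T ∩ ((T ∩ C) ∩ C).

Only the reverse inclusion holds.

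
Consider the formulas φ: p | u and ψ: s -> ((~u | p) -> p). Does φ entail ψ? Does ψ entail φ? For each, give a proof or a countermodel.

(⇒) holds; (⇐) fails.

(→) Assume the antecedent. If u is true, s -> ((~u | p) -> p) reduces to true regardless of the other variables. If u is false, the antecedent forces (s = F, u = F, p = T) or (s = T, u = F, p = T), and s -> ((~u | p) -> p) holds there. Either way s -> ((~u | p) -> p) holds.

(←) This fails. Under s = F, u = F, p = F, the left side is false but the right side is true.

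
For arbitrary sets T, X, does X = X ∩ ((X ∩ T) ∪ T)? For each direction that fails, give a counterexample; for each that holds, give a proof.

Only the reverse inclusion holds.

(⊆) This inclusion fails. Take T = ∅, X = {1}; then 1 ∈ X but 1 ∉ X ∩ ((X ∩ T) ∪ T).

(⊇) Let x ∈ X ∩ ((X ∩ T) ∪ T). Then x ∈ T ∩ X, from which x ∈ X.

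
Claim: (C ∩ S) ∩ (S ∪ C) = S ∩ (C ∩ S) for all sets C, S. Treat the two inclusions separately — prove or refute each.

Reverse inclusion. Let x ∈ S ∩ (C ∩ S). Then x ∈ C ∩ S, from which x ∈ (C ∩ S) ∩ (S ∪ C).

Forward inclusion. Let x ∈ (C ∩ S) ∩ (S ∪ C). Then x ∈ C ∩ S, from which x ∈ S ∩ (C ∩ S).

Both inclusions hold; the sets are equal.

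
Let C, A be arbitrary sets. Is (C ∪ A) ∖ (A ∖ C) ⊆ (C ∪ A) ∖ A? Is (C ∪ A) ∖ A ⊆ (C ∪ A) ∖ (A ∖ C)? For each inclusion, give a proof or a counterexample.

Forward inclusion. This inclusion fails. Take C = {1}, A = {1}; then 1 ∈ (C ∪ A) ∖ (A ∖ C) but 1 ∉ (C ∪ A) ∖ A.

Reverse inclusion. Let x ∈ (C ∪ A) ∖ A. Then x ∈ C and x ∉ A, from which x ∈ (C ∪ A) ∖ (A ∖ C).

Only the reverse inclusion holds.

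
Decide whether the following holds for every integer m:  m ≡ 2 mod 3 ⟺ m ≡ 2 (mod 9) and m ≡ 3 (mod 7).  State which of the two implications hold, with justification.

Forward direction. This fails: m = 2 gives 2 ≡ 2 (mod 3) but 2 ≡ 2 (mod 7), so the conjunction on the right does not hold.

Converse. If m ≡ 2 (mod 9) and m ≡ 3 (mod 7), then by the Chinese remainder theorem m ≡ 38 (mod 63). Since 38 ≡ 2 (mod 3) and 3 ∣ 63, we get m ≡ 2 (mod 3).

Not equivalent: only (⇐) holds.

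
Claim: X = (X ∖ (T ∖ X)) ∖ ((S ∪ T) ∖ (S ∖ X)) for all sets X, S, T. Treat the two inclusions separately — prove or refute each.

The sets are not equal: only the reverse inclusion holds.

(⊆) This inclusion fails. Take X = {1}, S = {1}, T = ∅; then 1 ∈ X but 1 ∉ (X ∖ (T ∖ X)) ∖ ((S ∪ T) ∖ (S ∖ X)).

(⊇) Let x ∈ (X ∖ (T ∖ X)) ∖ ((S ∪ T) ∖ (S ∖ X)). Then x ∈ X and x ∉ S, T, from which x ∈ X.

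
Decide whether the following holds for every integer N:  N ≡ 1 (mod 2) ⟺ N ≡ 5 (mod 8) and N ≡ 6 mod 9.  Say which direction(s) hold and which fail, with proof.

Only the reverse direction holds.

Forward direction. This fails: N = 1 gives 1 ≡ 1 (mod 2) but 1 ≡ 1 (mod 8), so the conjunction on the right does not hold.

Converse. If N ≡ 5 (mod 8) and N ≡ 6 (mod 9), then by the Chinese remainder theorem N ≡ 69 (mod 72). Since 69 ≡ 1 (mod 2) and 2 ∣ 72, we get N ≡ 1 (mod 2).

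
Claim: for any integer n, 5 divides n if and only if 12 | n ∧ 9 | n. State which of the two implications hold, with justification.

Neither implication holds.

(→) This fails: take n = 5. Certainly 5 ∣ 5, but 12 ∤ 5.

(←) This fails: take n = 36. Both 12 ∣ 36 and 9 ∣ 36, yet 36 is not a multiple of 5 (since 36 = 7·5 + 1), so 5 ∤ 36.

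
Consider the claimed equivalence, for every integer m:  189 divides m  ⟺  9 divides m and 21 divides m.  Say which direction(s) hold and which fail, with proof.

Forward direction. If 189 ∣ m, write m = 189q. Since 189 = 21·9, m = 9·(21q), so 9 ∣ m; and since 189 = 9·21, m = 21·(9q), so 21 ∣ m.

Converse. This fails: take m = 63. Both 9 ∣ 63 and 21 ∣ 63, yet 63 is not a multiple of 189 (since 63 = 0·189 + 63), so 189 ∤ 63.

Not equivalent: only (⇒) holds.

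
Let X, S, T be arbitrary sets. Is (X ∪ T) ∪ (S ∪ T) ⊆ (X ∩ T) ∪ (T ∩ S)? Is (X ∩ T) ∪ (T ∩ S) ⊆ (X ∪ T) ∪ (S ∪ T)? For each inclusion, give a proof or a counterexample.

(⊆) This inclusion fails. Take X = {1}, S = ∅, T = ∅; then 1 ∈ (X ∪ T) ∪ (S ∪ T) but 1 ∉ (X ∩ T) ∪ (T ∩ S).

(⊇) Let x ∈ (X ∩ T) ∪ (T ∩ S). Then either x ∈ X ∩ T and x ∉ S; or x ∈ S ∩ T and x ∉ X; or x ∈ X ∩ S ∩ T. In each case x ∈ (X ∪ T) ∪ (S ∪ T), so (X ∩ T) ∪ (T ∩ S) ⊆ (X ∪ T) ∪ (S ∪ T).

The sets are not equal: only the reverse inclusion holds.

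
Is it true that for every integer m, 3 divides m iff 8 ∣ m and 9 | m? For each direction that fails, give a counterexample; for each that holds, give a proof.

[⇒] This fails: take m = 3. Certainly 3 ∣ 3, but 8 ∤ 3.

[⇐] Suppose 8 ∣ m and 9 ∣ m. Any common multiple of 8 and 9 is a multiple of their lcm; here gcd(8, 9) = 1, so lcm(8, 9) = 8·9 = 72, so 72 ∣ m. Since 3 ∣ 72, it follows that 3 ∣ m.

The forward direction fails; the converse holds.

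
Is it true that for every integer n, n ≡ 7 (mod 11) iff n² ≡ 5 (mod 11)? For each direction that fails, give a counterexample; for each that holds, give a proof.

Only the forward implication holds.

[⇒] Suppose n ≡ 7 (mod 11). Write n = 11j + 7. Then (11j + 7)² = 121j² + 154j + 49 = 11(11j² + 14j + 4) + 5, so n² ≡ 5 (mod 11).

[⇐] This fails: take n = 4. Then 4² = 16 ≡ 5 (mod 11), yet 4 ≡ 4 (mod 11), not 7.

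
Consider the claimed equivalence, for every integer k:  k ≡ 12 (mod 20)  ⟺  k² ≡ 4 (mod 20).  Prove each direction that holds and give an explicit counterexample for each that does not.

Not equivalent: only (⇒) holds.

[⇐] This fails: take k = 2. Then 2² = 4 ≡ 4 (mod 20), yet 2 ≡ 2 (mod 20), not 12.

[⇒] Suppose k ≡ 12 (mod 20). Write k = 20j + 12. Then (20j + 12)² = 400j² + 480j + 144 = 20(20j² + 24j + 7) + 4, so k² ≡ 4 (mod 20).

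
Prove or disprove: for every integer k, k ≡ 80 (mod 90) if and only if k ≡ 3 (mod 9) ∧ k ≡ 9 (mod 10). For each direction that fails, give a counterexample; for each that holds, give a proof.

Neither implication holds.

Forward direction. This fails: k = 80 gives 80 ≡ 80 (mod 90) but 80 ≡ 8 (mod 9), so the conjunction on the right does not hold.

Converse. This fails: k = 39 satisfies both congruences on the right (39 ≡ 3 mod 9 and 39 ≡ 9 mod 10) yet 39 ≡ 39 (mod 90), not 80.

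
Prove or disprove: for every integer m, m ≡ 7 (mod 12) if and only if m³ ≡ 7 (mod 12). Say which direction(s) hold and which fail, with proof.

[⇒] Suppose m ≡ 7 (mod 12). Write m = 12j + 7. Then (12j + 7)³ = 1728j³ + 3024j² + 1764j + 343 = 12(144j³ + 252j² + 147j + 28) + 7, so m³ ≡ 7 (mod 12).

[⇐] For the converse, argue contrapositively. If m ≢ 7 (mod 12), then m is congruent to one of 0, 1, 2, 3, 4, 5, 6, 8, 9, 10, 11 modulo 12, and these give m³ ≡ 0, 1, 8, 3, 4, 5, 0, 8, 9, 4, 11 respectively — never 7.

The biconditional holds.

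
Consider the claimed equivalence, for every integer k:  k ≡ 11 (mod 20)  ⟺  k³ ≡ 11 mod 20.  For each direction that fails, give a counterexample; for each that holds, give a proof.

Both directions hold; the statement is true.

(⟸) Suppose k³ ≡ 11 (mod 20). The only residue r in {0, …, 19} with r³ ≡ 11 (mod 20) is r = 11, so k ≡ 11 (mod 20).

(⟹) Suppose k ≡ 11 (mod 20). Write k = 20j + 11. Then (20j + 11)³ = 8000j³ + 13200j² + 7260j + 1331 = 20(400j³ + 660j² + 363j + 66) + 11, so k³ ≡ 11 (mod 20).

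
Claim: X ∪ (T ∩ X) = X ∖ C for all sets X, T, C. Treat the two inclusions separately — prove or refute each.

(⊆) fails; (⊇) holds.

(⟹) This inclusion fails. Take X = {1}, T = ∅, C = {1}; then 1 ∈ X ∪ (T ∩ X) but 1 ∉ X ∖ C.

(⟸) Let x ∈ X ∖ C. Then either x ∈ X and x ∉ T, C; or x ∈ X ∩ T and x ∉ C. In each case x ∈ X ∪ (T ∩ X), so X ∖ C ⊆ X ∪ (T ∩ X).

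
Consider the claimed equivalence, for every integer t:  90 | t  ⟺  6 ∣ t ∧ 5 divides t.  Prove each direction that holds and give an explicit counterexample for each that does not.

Forward direction. If 90 ∣ t, write t = 90q. Since 90 = 15·6, t = 6·(15q), so 6 ∣ t; and since 90 = 18·5, t = 5·(18q), so 5 ∣ t.

Converse. This fails: take t = 30. Both 6 ∣ 30 and 5 ∣ 30, yet 30 is not a multiple of 90 (since 30 = 0·90 + 30), so 90 ∤ 30.

Only the forward implication holds.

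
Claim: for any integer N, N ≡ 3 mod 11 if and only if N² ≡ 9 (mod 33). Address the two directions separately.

Forward direction. This fails: take N = 14. Then 14 ≡ 3 (mod 11), but 14² = 196 ≡ 31 (mod 33), not 9.

Converse. This fails: take N = 30. Then 30² = 900 ≡ 9 (mod 33), yet 30 ≡ 8 (mod 11), not 3.

Neither direction holds.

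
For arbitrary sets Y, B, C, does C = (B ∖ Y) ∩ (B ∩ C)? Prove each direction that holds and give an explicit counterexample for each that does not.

(⊆) fails; (⊇) holds.

(⟹) This inclusion fails. Take Y = ∅, B = ∅, C = {1}; then 1 ∈ C but 1 ∉ (B ∖ Y) ∩ (B ∩ C).

(⟸) Let x ∈ (B ∖ Y) ∩ (B ∩ C). Then x ∈ B ∩ C and x ∉ Y, from which x ∈ C.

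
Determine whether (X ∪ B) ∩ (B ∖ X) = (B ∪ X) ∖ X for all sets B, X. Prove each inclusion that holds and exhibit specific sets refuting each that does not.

Forward inclusion. Let x ∈ (X ∪ B) ∩ (B ∖ X). Then x ∈ B and x ∉ X, from which x ∈ (B ∪ X) ∖ X.

Reverse inclusion. Let x ∈ (B ∪ X) ∖ X. Then x ∈ B and x ∉ X, from which x ∈ (X ∪ B) ∩ (B ∖ X).

The two sets are equal.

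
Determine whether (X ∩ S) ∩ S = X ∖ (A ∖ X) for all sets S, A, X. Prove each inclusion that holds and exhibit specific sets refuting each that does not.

Forward inclusion. Let x ∈ (X ∩ S) ∩ S. Then either x ∈ S ∩ X and x ∉ A; or x ∈ S ∩ A ∩ X. In each case x ∈ X ∖ (A ∖ X), so (X ∩ S) ∩ S ⊆ X ∖ (A ∖ X).

Reverse inclusion. This inclusion fails. Take S = ∅, A = ∅, X = {1}; then 1 ∈ X ∖ (A ∖ X) but 1 ∉ (X ∩ S) ∩ S.

Only the forward inclusion holds.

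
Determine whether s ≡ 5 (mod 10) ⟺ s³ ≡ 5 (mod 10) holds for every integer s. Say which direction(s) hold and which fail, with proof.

(→) Suppose s ≡ 5 (mod 10). Write s = 10j + 5. Then (10j + 5)³ = 1000j³ + 1500j² + 750j + 125 = 10(100j³ + 150j² + 75j + 12) + 5, so s³ ≡ 5 (mod 10).

(←) Conversely, suppose s³ ≡ 5 (mod 10). The only residue r in {0, …, 9} with r³ ≡ 5 (mod 10) is r = 5, so s ≡ 5 (mod 10).

Both implications hold.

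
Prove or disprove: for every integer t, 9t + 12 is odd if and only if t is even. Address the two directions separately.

Neither implication holds.

(→) This fails: t = 7 gives 9t + 12 = 75, which is odd, but 7 is odd, not even.

(←) This also fails: t = 0 is even, but 9t + 12 = 12 is even, not odd.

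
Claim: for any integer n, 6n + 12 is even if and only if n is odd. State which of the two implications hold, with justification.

(⇒) This fails: take n = 4. Then 6n + 12 = 36, which is even, yet n = 4 is even, not odd.

(⇐) Suppose n is odd. Since 6 is even, 6n is even for every n, so 6n + 12 has the same parity as 12, which is even. Hence 6n + 12 is even.

Not equivalent: only (⇐) holds.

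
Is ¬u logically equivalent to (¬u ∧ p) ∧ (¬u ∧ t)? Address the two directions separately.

(⇐) Assume the antecedent. If t is true, the antecedent forces (t = T, u = F, p = T), and ¬u holds there. If t is false, the antecedent cannot hold. Either way ¬u holds.

(⇒) This fails. Under t = F, u = F, p = F, the left side is true but the right side is false.

Not equivalent: only (⇐) holds.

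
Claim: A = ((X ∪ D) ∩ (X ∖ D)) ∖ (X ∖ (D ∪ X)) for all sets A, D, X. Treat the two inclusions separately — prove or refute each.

(⊆) This inclusion fails. Take A = {1}, D = ∅, X = ∅; then 1 ∈ A but 1 ∉ ((X ∪ D) ∩ (X ∖ D)) ∖ (X ∖ (D ∪ X)).

(⊇) This inclusion fails. Take A = ∅, D = ∅, X = {1}; then 1 ∈ ((X ∪ D) ∩ (X ∖ D)) ∖ (X ∖ (D ∪ X)) but 1 ∉ A.

Both inclusions fail.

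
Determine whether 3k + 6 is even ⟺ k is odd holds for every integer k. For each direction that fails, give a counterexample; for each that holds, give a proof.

Neither direction holds.

(⟹) This fails: k = 2 gives 3k + 6 = 12, which is even, but 2 is even, not odd.

(⟸) This also fails: k = 7 is odd, but 3k + 6 = 27 is odd, not even.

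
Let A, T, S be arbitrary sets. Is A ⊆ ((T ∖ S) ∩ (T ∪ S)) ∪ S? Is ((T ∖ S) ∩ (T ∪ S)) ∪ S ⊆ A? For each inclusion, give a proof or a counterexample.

(⊆) fails and (⊇) fails.

(⊆) This inclusion fails. Take A = {1}, T = ∅, S = ∅; then 1 ∈ A but 1 ∉ ((T ∖ S) ∩ (T ∪ S)) ∪ S.

(⊇) This inclusion fails. Take A = ∅, T = {1}, S = ∅; then 1 ∈ ((T ∖ S) ∩ (T ∪ S)) ∪ S but 1 ∉ A.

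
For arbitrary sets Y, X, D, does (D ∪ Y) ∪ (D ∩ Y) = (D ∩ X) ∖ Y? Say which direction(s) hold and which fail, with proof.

(⊆) fails; (⊇) holds.

(⟸) Let x ∈ (D ∩ X) ∖ Y. Then x ∈ X ∩ D and x ∉ Y, from which x ∈ (D ∪ Y) ∪ (D ∩ Y).

(⟹) This inclusion fails. Take Y = {1}, X = ∅, D = ∅; then 1 ∈ (D ∪ Y) ∪ (D ∩ Y) but 1 ∉ (D ∩ X) ∖ Y.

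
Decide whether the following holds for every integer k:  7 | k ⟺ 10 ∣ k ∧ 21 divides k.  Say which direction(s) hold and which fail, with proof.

Only the converse holds.

(⇒) This fails: take k = 7. Certainly 7 ∣ 7, but 10 ∤ 7.

(⇐) Suppose 10 ∣ k and 21 ∣ k. Any common multiple of 10 and 21 is a multiple of their lcm; here gcd(10, 21) = 1, so lcm(10, 21) = 10·21 = 210, so 210 ∣ k. Since 7 ∣ 210, it follows that 7 ∣ k.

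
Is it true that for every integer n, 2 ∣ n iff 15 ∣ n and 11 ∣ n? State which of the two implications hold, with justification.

(⇒) fails and (⇐) fails.

(⟹) This fails: take n = 2. Certainly 2 ∣ 2, but 15 ∤ 2.

(⟸) This fails: take n = 165. Both 15 ∣ 165 and 11 ∣ 165, yet 165 is not a multiple of 2 (since 165 = 82·2 + 1), so 2 ∤ 165.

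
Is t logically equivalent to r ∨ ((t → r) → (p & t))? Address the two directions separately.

The forward direction holds; the converse fails.

(⟹) Assume the antecedent. If p is true, the antecedent forces (p = T, t = T, r = F) or (p = T, t = T, r = T), and r ∨ ((t → r) → (p & t)) holds there. If p is false, the antecedent forces (p = F, t = T, r = F) or (p = F, t = T, r = T), and r ∨ ((t → r) → (p & t)) holds there. Either way r ∨ ((t → r) → (p & t)) holds.

(⟸) This fails. Under p = F, t = F, r = T, the left side is false but the right side is true.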